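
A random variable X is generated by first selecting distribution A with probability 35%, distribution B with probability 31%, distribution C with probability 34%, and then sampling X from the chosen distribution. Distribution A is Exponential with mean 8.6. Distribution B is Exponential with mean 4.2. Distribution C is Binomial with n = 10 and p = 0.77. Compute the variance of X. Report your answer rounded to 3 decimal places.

Per component, A: μ=8.6, E[X²]=147.92; B: μ=4.2, E[X²]=35.28; C: μ=7.7, E[X²]=61.061.
E[X] = 0.35·8.6 + 0.31·4.2 + 0.34·7.7 = 6.93.
E[X²] = 0.35·147.92 + 0.31·35.28 + 0.34·61.061 = 83.4695.
Var(X) = E[X²] − (E[X])² = 83.4695 − 48.0249 = 35.4446.

35.445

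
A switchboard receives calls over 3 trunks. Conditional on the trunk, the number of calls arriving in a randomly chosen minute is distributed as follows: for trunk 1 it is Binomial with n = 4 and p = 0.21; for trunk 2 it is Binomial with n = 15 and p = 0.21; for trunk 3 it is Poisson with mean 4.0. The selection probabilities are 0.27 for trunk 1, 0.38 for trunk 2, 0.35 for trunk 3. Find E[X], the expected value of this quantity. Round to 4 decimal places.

Component means — 1: 0.84; 2: 3.15; 3: 4.
E[X] = 0.27·0.84 + 0.38·3.15 + 0.35·4 = 2.8238.

2.8238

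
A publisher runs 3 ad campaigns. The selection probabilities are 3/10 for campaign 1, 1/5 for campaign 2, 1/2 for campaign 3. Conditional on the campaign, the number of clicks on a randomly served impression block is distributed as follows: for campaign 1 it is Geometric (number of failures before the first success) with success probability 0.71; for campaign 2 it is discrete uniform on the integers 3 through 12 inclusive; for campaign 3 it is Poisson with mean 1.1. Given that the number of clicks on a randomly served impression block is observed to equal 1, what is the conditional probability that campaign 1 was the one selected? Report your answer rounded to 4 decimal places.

Likelihoods P(X=1 | ·): 1: 0.2059; 2: 0; 3: 0.366158.
Posterior ∝ prior × likelihood. Numerator for 1: 0.3·0.2059 = 0.06177.
Normalizing constant: 0.3·0.2059 + 0.2·0 + 0.5·0.366158 = 0.244849.
P(1 | observation) = 0.06177 / 0.244849 = 0.252278.

0.2523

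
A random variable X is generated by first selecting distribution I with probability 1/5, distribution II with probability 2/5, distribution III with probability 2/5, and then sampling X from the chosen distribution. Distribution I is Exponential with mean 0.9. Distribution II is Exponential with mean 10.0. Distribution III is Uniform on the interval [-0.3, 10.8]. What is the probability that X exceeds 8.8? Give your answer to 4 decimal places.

0.2380

Conditional on each component, P(X > 8.8): I: 5.66977e-05; II: 0.414783; III: 0.18018.
By total probability, P(X > 8.8) = 0.2·5.66977e-05 + 0.4·0.414783 + 0.4·0.18018 = 0.237997.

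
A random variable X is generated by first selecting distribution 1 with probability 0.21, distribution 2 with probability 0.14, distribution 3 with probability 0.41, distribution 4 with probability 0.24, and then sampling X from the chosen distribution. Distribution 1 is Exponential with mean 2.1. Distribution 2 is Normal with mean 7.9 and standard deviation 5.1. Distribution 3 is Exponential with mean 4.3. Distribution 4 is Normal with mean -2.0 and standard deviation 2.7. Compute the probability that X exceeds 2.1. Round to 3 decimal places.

0.466

Conditional on each component, P(X > 2.1): 1: 0.367879; 2: 0.872284; 3: 0.613625; 4: 0.0644419.
By total probability, P(X > 2.1) = 0.21·0.367879 + 0.14·0.872284 + 0.41·0.613625 + 0.24·0.0644419 = 0.466427.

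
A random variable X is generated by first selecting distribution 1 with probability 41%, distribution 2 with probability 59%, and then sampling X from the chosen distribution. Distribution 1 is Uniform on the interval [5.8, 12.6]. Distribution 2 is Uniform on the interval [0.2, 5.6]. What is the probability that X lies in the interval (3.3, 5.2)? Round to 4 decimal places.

Conditional on each component, P(3.3 < X < 5.2): 1: 0; 2: 0.351852.
By total probability, P(3.3 < X < 5.2) = 0.41·0 + 0.59·0.351852 = 0.207593.

0.2076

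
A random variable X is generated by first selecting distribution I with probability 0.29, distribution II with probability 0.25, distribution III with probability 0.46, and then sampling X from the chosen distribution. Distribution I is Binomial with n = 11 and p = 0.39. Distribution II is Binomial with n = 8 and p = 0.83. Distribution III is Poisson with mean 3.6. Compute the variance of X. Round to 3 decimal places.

4.224

Per component, I: μ=4.29, E[X²]=21.021; II: μ=6.64, E[X²]=45.2184; III: μ=3.6, E[X²]=16.56.
E[X] = 0.29·4.29 + 0.25·6.64 + 0.46·3.6 = 4.5601.
E[X²] = 0.29·21.021 + 0.25·45.2184 + 0.46·16.56 = 25.0183.
Var(X) = E[X²] − (E[X])² = 25.0183 − 20.7945 = 4.22378.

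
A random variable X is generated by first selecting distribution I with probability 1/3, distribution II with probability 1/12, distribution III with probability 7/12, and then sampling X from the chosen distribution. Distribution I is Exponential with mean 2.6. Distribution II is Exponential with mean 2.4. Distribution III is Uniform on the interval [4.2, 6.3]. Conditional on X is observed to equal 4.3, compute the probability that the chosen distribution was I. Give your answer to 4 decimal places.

Likelihoods f(4.3 | ·): I: 0.0735818; II: 0.0694509; III: 0.47619.
Posterior ∝ prior × likelihood. Numerator for I: 0.333333·0.0735818 = 0.0245273.
Normalizing constant: 0.333333·0.0735818 + 0.0833333·0.0694509 + 0.583333·0.47619 = 0.308093.
P(I | observation) = 0.0245273 / 0.308093 = 0.07961.

0.0796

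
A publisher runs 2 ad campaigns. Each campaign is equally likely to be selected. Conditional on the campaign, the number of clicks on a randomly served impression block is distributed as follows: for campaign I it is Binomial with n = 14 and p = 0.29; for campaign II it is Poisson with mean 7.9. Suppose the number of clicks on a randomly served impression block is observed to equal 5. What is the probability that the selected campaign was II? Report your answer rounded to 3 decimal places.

0.336

Likelihoods P(X=5 | ·): I: 0.188269; II: 0.0950666.
Posterior ∝ prior × likelihood. Numerator for II: 0.5·0.0950666 = 0.0475333.
Normalizing constant: 0.5·0.188269 + 0.5·0.0950666 = 0.141668.
P(II | observation) = 0.0475333 / 0.141668 = 0.335526.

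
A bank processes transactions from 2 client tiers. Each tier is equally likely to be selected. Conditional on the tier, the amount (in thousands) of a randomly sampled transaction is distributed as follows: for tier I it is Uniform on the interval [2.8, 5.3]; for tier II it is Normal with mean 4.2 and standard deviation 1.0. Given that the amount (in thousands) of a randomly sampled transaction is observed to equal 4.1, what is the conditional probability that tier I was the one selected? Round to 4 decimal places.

Likelihoods f(4.1 | ·): I: 0.4; II: 0.396953.
Posterior ∝ prior × likelihood. Numerator for I: 0.5·0.4 = 0.2.
Normalizing constant: 0.5·0.4 + 0.5·0.396953 = 0.398476.
P(I | observation) = 0.2 / 0.398476 = 0.501912.

0.5019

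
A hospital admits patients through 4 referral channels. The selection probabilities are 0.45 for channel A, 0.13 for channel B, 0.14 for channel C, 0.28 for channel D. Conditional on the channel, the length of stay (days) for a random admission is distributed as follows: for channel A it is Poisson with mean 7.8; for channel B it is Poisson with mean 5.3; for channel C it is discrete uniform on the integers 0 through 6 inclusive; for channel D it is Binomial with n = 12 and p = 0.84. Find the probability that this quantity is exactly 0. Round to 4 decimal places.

Conditional on each channel, P(X = 0): A: 0.000409735; B: 0.00499159; C: 0.142857; D: 2.81475e-10.
By total probability, P(X = 0) = 0.45·0.000409735 + 0.13·0.00499159 + 0.14·0.142857 + 0.28·2.81475e-10 = 0.0208333.

0.0208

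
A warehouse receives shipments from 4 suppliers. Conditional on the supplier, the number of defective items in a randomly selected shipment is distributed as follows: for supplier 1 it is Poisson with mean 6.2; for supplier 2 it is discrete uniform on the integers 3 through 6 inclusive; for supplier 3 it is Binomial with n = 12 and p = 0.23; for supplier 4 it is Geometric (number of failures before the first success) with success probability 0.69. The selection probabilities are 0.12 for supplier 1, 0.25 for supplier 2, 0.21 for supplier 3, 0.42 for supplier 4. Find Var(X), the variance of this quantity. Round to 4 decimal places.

Per component, 1: μ=6.2, E[X²]=44.64; 2: μ=4.5, E[X²]=21.5; 3: μ=2.76, E[X²]=9.7428; 4: μ=0.449275, E[X²]=0.852972.
E[X] = 0.12·6.2 + 0.25·4.5 + 0.21·2.76 + 0.42·0.449275 = 2.6373.
E[X²] = 0.12·44.64 + 0.25·21.5 + 0.21·9.7428 + 0.42·0.852972 = 13.136.
Var(X) = E[X²] − (E[X])² = 13.136 − 6.95533 = 6.18071.

6.1807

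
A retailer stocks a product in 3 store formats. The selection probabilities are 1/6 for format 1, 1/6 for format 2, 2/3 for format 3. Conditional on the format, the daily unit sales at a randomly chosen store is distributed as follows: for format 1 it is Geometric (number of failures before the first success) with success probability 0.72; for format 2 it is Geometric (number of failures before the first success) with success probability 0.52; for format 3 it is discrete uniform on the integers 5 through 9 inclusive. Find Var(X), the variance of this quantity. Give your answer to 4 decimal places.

Per component, 1: μ=0.388889, E[X²]=0.691358; 2: μ=0.923077, E[X²]=2.62722; 3: μ=7, E[X²]=51.
E[X] = 0.166667·0.388889 + 0.166667·0.923077 + 0.666667·7 = 4.88533.
E[X²] = 0.166667·0.691358 + 0.166667·2.62722 + 0.666667·51 = 34.5531.
Var(X) = E[X²] − (E[X])² = 34.5531 − 23.8664 = 10.6867.

10.6867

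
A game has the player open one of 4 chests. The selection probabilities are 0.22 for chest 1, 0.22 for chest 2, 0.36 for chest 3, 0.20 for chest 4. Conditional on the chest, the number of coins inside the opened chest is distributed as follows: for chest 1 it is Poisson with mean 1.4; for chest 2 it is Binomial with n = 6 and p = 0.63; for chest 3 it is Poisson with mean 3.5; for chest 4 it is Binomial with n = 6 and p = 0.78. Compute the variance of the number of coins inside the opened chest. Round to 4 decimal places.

3.3205

Per component, 1: μ=1.4, E[X²]=3.36; 2: μ=3.78, E[X²]=15.687; 3: μ=3.5, E[X²]=15.75; 4: μ=4.68, E[X²]=22.932.
E[X] = 0.22·1.4 + 0.22·3.78 + 0.36·3.5 + 0.2·4.68 = 3.3356.
E[X²] = 0.22·3.36 + 0.22·15.687 + 0.36·15.75 + 0.2·22.932 = 14.4467.
Var(X) = E[X²] − (E[X])² = 14.4467 − 11.1262 = 3.32051.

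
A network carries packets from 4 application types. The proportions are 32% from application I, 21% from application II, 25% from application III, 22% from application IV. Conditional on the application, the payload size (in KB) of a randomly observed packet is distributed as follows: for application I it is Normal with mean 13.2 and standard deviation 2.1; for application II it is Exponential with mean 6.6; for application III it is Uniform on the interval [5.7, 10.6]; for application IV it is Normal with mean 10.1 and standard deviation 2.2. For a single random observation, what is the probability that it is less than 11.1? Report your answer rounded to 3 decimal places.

Conditional on each application, P(X < 11.1): I: 0.158655; II: 0.813965; III: 1; IV: 0.675282.
By total probability, P(X < 11.1) = 0.32·0.158655 + 0.21·0.813965 + 0.25·1 + 0.22·0.675282 = 0.620264.

0.620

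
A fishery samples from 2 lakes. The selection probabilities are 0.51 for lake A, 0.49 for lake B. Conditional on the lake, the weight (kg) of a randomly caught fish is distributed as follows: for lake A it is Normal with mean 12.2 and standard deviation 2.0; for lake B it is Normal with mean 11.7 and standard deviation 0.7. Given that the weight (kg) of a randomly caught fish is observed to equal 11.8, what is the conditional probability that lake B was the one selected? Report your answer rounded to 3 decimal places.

0.735

Likelihoods f(11.8 | ·): A: 0.195521; B: 0.564132.
Posterior ∝ prior × likelihood. Numerator for B: 0.49·0.564132 = 0.276424.
Normalizing constant: 0.51·0.195521 + 0.49·0.564132 = 0.37614.
P(B | observation) = 0.276424 / 0.37614 = 0.734897.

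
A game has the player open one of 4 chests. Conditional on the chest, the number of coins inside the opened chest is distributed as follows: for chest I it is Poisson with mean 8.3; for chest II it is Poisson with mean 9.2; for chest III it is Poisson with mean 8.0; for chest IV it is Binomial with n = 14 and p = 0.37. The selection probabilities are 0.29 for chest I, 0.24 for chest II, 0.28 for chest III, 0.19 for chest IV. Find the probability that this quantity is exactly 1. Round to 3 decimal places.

Conditional on each chest, P(X = 1): I: 0.00206269; II: 0.000929562; III: 0.0026837; IV: 0.0127572.
By total probability, P(X = 1) = 0.29·0.00206269 + 0.24·0.000929562 + 0.28·0.0026837 + 0.19·0.0127572 = 0.00399659.

0.004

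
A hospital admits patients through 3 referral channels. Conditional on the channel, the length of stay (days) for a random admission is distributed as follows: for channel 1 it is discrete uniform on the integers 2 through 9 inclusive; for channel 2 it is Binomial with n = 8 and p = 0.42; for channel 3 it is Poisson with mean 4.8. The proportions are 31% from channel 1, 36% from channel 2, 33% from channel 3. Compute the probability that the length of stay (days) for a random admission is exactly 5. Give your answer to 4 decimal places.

Conditional on each channel, P(X = 5): 1: 0.125; 2: 0.142797; 3: 0.174748.
By total probability, P(X = 5) = 0.31·0.125 + 0.36·0.142797 + 0.33·0.174748 = 0.147824.

0.1478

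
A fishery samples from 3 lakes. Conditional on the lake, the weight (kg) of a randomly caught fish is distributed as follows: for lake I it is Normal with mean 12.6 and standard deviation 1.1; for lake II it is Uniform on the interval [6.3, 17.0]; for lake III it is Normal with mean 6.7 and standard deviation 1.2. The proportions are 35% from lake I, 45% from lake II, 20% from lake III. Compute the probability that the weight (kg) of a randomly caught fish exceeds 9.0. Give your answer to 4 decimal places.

0.6918

Conditional on each lake, P(X > 9.0): I: 0.999467; II: 0.747664; III: 0.0276401.
By total probability, P(X > 9.0) = 0.35·0.999467 + 0.45·0.747664 + 0.2·0.0276401 = 0.69179.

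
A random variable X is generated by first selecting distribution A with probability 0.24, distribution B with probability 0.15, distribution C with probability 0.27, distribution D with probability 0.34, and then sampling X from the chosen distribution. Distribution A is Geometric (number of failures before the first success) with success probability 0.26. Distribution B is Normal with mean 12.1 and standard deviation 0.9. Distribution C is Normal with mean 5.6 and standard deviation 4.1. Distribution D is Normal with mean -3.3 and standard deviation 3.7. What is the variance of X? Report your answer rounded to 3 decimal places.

Per component, A: μ=2.84615, E[X²]=19.0473; B: μ=12.1, E[X²]=147.22; C: μ=5.6, E[X²]=48.17; D: μ=-3.3, E[X²]=24.58.
E[X] = 0.24·2.84615 + 0.15·12.1 + 0.27·5.6 + 0.34·-3.3 = 2.88808.
E[X²] = 0.24·19.0473 + 0.15·147.22 + 0.27·48.17 + 0.34·24.58 = 48.0175.
Var(X) = E[X²] − (E[X])² = 48.0175 − 8.34099 = 39.6765.

39.676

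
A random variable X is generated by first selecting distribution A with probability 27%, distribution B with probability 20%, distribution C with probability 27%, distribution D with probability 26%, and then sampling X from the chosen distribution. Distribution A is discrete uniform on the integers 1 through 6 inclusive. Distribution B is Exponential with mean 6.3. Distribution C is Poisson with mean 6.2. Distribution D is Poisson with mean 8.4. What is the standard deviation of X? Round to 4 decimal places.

3.9741

Per component, A: μ=3.5, E[X²]=15.1667; B: μ=6.3, E[X²]=79.38; C: μ=6.2, E[X²]=44.64; D: μ=8.4, E[X²]=78.96.
E[X] = 0.27·3.5 + 0.2·6.3 + 0.27·6.2 + 0.26·8.4 = 6.063.
E[X²] = 0.27·15.1667 + 0.2·79.38 + 0.27·44.64 + 0.26·78.96 = 52.5534.
Var(X) = E[X²] − (E[X])² = 52.5534 − 36.76 = 15.7934.
SD(X) = √15.7934 = 3.97409.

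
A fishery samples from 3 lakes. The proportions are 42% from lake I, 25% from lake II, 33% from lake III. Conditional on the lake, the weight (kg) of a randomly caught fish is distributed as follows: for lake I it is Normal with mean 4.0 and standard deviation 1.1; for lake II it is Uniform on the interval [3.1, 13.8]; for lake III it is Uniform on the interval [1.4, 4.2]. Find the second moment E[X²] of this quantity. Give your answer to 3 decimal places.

30.267

For each component E[X²] = Var + (mean)², giving I: 17.21; II: 80.9433; III: 8.49333.
Overall E[X²] = 0.42·17.21 + 0.25·80.9433 + 0.33·8.49333 = 30.2668.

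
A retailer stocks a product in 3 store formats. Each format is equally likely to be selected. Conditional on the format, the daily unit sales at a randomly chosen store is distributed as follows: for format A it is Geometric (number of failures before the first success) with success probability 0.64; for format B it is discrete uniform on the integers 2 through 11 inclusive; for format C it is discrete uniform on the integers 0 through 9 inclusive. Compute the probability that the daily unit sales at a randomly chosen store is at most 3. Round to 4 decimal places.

0.5277

Conditional on each format, P(X ≤ 3): A: 0.983204; B: 0.2; C: 0.4.
By total probability, P(X ≤ 3) = 0.333333·0.983204 + 0.333333·0.2 + 0.333333·0.4 = 0.527735.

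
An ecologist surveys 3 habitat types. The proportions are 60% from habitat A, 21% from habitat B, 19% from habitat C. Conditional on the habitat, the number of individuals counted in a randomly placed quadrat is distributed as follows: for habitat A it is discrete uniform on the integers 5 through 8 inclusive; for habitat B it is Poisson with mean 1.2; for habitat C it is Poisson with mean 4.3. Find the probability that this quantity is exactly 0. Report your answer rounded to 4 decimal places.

Conditional on each habitat, P(X = 0): A: 0; B: 0.301194; C: 0.0135686.
By total probability, P(X = 0) = 0.6·0 + 0.21·0.301194 + 0.19·0.0135686 = 0.0658288.

0.0658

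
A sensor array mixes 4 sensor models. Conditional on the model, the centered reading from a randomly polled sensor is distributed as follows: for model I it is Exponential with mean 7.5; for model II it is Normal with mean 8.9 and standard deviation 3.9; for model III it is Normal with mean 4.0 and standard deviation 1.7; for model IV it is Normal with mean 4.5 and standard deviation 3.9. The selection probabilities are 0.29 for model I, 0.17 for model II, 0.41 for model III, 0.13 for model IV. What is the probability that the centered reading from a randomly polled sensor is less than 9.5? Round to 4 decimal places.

0.8304

Conditional on each model, P(X < 9.5): I: 0.718231; II: 0.561134; III: 0.999392; IV: 0.900088.
By total probability, P(X < 9.5) = 0.29·0.718231 + 0.17·0.561134 + 0.41·0.999392 + 0.13·0.900088 = 0.830442.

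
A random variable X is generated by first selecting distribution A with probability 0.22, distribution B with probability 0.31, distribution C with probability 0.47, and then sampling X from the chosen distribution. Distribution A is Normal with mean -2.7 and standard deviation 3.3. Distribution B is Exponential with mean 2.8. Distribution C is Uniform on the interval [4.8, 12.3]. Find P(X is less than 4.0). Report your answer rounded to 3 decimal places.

0.451

Conditional on each component, P(X < 4.0): A: 0.978837; B: 0.760349; C: 0.
By total probability, P(X < 4.0) = 0.22·0.978837 + 0.31·0.760349 + 0.47·0 = 0.451052.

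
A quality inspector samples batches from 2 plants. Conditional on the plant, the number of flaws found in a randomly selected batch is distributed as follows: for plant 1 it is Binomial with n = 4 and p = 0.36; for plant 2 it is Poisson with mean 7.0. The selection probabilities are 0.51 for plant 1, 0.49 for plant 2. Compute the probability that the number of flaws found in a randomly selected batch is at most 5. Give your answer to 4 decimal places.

0.6573

Conditional on each plant, P(X ≤ 5): 1: 1; 2: 0.300708.
By total probability, P(X ≤ 5) = 0.51·1 + 0.49·0.300708 = 0.657347.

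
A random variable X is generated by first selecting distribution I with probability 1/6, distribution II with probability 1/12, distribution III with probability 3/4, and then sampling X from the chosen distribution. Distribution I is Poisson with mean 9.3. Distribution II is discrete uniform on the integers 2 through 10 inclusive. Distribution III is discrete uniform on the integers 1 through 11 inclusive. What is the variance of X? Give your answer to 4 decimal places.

11.1181

Per component, I: μ=9.3, E[X²]=95.79; II: μ=6, E[X²]=42.6667; III: μ=6, E[X²]=46.
E[X] = 0.166667·9.3 + 0.0833333·6 + 0.75·6 = 6.55.
E[X²] = 0.166667·95.79 + 0.0833333·42.6667 + 0.75·46 = 54.0206.
Var(X) = E[X²] − (E[X])² = 54.0206 − 42.9025 = 11.1181.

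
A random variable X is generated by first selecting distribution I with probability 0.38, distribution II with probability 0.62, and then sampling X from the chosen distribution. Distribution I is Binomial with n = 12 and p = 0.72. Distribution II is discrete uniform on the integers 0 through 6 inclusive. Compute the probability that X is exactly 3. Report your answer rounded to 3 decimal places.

Conditional on each component, P(X = 3): I: 0.000868645; II: 0.142857.
By total probability, P(X = 3) = 0.38·0.000868645 + 0.62·0.142857 = 0.0889015.

0.089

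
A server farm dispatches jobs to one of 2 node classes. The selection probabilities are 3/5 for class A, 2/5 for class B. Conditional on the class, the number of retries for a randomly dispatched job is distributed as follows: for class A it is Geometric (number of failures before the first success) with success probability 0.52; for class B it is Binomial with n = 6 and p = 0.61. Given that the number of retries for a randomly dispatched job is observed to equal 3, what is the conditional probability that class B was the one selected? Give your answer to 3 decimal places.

0.757

Likelihoods P(X=3 | ·): A: 0.0575078; B: 0.269286.
Posterior ∝ prior × likelihood. Numerator for B: 0.4·0.269286 = 0.107714.
Normalizing constant: 0.6·0.0575078 + 0.4·0.269286 = 0.142219.
P(B | observation) = 0.107714 / 0.142219 = 0.757383.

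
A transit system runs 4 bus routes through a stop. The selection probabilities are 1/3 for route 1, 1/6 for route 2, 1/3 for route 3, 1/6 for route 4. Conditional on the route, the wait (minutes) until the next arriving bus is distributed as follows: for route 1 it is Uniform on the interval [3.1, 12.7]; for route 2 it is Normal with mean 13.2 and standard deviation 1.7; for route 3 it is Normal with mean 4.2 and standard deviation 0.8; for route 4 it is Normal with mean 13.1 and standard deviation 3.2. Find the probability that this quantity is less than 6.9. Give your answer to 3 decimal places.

0.470

Conditional on each route, P(X < 6.9): 1: 0.395833; 2: 0.000105328; 3: 0.999631; 4: 0.0263421.
By total probability, P(X < 6.9) = 0.333333·0.395833 + 0.166667·0.000105328 + 0.333333·0.999631 + 0.166667·0.0263421 = 0.469563.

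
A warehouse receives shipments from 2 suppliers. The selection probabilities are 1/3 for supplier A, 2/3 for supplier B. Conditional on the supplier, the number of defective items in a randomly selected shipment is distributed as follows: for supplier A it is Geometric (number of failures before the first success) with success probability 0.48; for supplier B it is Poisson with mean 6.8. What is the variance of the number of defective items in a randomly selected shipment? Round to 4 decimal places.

12.5479

Per component, A: μ=1.08333, E[X²]=3.43056; B: μ=6.8, E[X²]=53.04.
E[X] = 0.333333·1.08333 + 0.666667·6.8 = 4.89444.
E[X²] = 0.333333·3.43056 + 0.666667·53.04 = 36.5035.
Var(X) = E[X²] − (E[X])² = 36.5035 − 23.9556 = 12.5479.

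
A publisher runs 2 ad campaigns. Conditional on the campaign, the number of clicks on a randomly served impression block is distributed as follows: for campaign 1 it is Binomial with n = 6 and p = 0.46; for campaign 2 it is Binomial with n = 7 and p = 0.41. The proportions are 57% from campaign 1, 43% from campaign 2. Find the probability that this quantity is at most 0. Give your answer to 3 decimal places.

0.025

Conditional on each campaign, P(X ≤ 0): 1: 0.0247949; 2: 0.0248865.
By total probability, P(X ≤ 0) = 0.57·0.0247949 + 0.43·0.0248865 = 0.0248343.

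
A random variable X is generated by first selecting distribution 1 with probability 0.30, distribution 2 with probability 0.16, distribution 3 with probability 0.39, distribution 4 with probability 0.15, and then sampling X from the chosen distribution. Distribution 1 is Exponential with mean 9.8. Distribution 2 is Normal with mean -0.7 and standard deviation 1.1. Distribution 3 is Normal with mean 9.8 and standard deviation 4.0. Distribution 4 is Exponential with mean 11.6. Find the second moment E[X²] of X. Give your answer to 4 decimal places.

For each component E[X²] = Var + (mean)², giving 1: 192.08; 2: 1.7; 3: 112.04; 4: 269.12.
Overall E[X²] = 0.3·192.08 + 0.16·1.7 + 0.39·112.04 + 0.15·269.12 = 141.96.

141.9596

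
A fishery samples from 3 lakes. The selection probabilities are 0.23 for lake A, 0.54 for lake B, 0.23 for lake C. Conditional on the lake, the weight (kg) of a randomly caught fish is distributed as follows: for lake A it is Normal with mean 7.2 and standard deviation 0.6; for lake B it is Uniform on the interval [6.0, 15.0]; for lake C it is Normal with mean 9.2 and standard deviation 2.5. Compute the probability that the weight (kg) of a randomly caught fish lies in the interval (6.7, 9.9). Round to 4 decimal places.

Conditional on each lake, P(6.7 < X < 9.9): A: 0.797668; B: 0.355556; C: 0.451606.
By total probability, P(6.7 < X < 9.9) = 0.23·0.797668 + 0.54·0.355556 + 0.23·0.451606 = 0.479333.

0.4793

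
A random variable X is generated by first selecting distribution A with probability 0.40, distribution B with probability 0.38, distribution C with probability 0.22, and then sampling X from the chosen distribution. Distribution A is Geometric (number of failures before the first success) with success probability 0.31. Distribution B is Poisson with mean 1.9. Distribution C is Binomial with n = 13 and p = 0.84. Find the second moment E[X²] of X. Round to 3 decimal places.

33.566

For each component E[X²] = Var + (mean)², giving A: 12.1342; B: 5.51; C: 120.994.
Overall E[X²] = 0.4·12.1342 + 0.38·5.51 + 0.22·120.994 = 33.5661.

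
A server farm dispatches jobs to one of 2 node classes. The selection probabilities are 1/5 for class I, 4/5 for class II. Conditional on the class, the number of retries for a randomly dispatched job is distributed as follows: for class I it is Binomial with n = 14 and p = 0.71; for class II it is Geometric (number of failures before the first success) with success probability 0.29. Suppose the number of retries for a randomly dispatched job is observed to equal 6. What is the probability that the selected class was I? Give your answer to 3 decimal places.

Likelihoods P(X=6 | ·): I: 0.0192437; II: 0.0371491.
Posterior ∝ prior × likelihood. Numerator for I: 0.2·0.0192437 = 0.00384875.
Normalizing constant: 0.2·0.0192437 + 0.8·0.0371491 = 0.033568.
P(I | observation) = 0.00384875 / 0.033568 = 0.114655.

0.115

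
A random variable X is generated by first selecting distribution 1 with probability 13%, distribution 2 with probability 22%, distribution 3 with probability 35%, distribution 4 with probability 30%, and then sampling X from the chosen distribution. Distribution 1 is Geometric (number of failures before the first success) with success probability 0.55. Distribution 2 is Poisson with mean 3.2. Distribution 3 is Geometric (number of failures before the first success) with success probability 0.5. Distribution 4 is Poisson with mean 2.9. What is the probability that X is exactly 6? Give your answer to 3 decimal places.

Conditional on each component, P(X = 6): 1: 0.00456707; 2: 0.060789; 3: 0.0078125; 4: 0.0454571.
By total probability, P(X = 6) = 0.13·0.00456707 + 0.22·0.060789 + 0.35·0.0078125 + 0.3·0.0454571 = 0.0303388.

0.030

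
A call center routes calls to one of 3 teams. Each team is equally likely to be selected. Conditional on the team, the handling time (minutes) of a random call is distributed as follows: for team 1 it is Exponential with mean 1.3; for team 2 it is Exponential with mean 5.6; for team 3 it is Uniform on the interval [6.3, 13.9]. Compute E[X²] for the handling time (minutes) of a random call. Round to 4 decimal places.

For each component E[X²] = Var + (mean)², giving 1: 3.38; 2: 62.72; 3: 106.823.
Overall E[X²] = 0.333333·3.38 + 0.333333·62.72 + 0.333333·106.823 = 57.6411.

57.6411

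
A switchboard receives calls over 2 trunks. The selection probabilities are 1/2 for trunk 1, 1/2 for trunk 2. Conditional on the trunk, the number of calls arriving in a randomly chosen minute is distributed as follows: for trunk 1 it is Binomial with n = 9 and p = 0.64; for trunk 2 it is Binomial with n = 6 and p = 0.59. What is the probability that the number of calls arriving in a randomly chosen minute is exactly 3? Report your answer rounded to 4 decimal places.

0.1655

Conditional on each trunk, P(X = 3): 1: 0.047933; 2: 0.283099.
By total probability, P(X = 3) = 0.5·0.047933 + 0.5·0.283099 = 0.165516.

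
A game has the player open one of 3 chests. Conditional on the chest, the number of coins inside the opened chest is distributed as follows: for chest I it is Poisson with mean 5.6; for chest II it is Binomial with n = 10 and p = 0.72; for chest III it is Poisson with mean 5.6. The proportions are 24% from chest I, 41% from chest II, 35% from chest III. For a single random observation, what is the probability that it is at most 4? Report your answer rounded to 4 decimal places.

Conditional on each chest, P(X ≤ 4): I: 0.34215; II: 0.0341994; III: 0.34215.
By total probability, P(X ≤ 4) = 0.24·0.34215 + 0.41·0.0341994 + 0.35·0.34215 = 0.21589.

0.2159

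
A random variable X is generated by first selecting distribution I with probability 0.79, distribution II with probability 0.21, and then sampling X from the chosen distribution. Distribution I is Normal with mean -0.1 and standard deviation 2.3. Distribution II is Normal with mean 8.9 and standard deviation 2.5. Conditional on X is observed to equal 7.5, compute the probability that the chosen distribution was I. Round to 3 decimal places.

0.020

Likelihoods f(7.5 | ·): I: 0.000738267; II: 0.136418.
Posterior ∝ prior × likelihood. Numerator for I: 0.79·0.000738267 = 0.000583231.
Normalizing constant: 0.79·0.000738267 + 0.21·0.136418 = 0.0292311.
P(I | observation) = 0.000583231 / 0.0292311 = 0.0199524.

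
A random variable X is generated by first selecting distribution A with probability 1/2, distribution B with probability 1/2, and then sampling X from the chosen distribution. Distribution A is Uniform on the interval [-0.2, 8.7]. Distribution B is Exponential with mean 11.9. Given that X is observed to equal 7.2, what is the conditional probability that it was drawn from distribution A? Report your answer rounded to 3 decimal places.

Likelihoods f(7.2 | ·): A: 0.11236; B: 0.0458867.
Posterior ∝ prior × likelihood. Numerator for A: 0.5·0.11236 = 0.0561798.
Normalizing constant: 0.5·0.11236 + 0.5·0.0458867 = 0.0791231.
P(A | observation) = 0.0561798 / 0.0791231 = 0.71003.

0.710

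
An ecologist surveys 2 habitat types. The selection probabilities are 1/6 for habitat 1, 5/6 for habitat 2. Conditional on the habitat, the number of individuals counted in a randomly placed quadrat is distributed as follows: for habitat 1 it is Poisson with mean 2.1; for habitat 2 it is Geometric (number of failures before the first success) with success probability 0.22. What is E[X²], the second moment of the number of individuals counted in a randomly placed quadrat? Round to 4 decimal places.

For each component E[X²] = Var + (mean)², giving 1: 6.51; 2: 28.686.
Overall E[X²] = 0.166667·6.51 + 0.833333·28.686 = 24.99.

24.9900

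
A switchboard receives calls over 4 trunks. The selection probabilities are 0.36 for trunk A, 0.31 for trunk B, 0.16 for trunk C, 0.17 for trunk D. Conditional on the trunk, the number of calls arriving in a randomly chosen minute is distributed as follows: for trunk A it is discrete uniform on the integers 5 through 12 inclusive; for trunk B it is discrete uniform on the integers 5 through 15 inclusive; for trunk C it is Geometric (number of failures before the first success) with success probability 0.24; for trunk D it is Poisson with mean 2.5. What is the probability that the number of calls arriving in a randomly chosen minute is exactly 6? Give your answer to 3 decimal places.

0.085

Conditional on each trunk, P(X = 6): A: 0.125; B: 0.0909091; C: 0.046248; D: 0.0278337.
By total probability, P(X = 6) = 0.36·0.125 + 0.31·0.0909091 + 0.16·0.046248 + 0.17·0.0278337 = 0.0853132.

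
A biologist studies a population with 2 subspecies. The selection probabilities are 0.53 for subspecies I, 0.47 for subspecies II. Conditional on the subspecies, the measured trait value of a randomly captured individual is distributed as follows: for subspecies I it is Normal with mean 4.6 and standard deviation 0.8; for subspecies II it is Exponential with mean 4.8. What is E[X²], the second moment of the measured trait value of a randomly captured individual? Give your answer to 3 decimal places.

For each component E[X²] = Var + (mean)², giving I: 21.8; II: 46.08.
Overall E[X²] = 0.53·21.8 + 0.47·46.08 = 33.2116.

33.212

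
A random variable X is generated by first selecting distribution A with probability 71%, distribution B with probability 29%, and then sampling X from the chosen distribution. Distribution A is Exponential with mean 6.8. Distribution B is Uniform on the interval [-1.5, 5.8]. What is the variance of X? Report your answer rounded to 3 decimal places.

38.570

Per component, A: μ=6.8, E[X²]=92.48; B: μ=2.15, E[X²]=9.06333.
E[X] = 0.71·6.8 + 0.29·2.15 = 5.4515.
E[X²] = 0.71·92.48 + 0.29·9.06333 = 68.2892.
Var(X) = E[X²] − (E[X])² = 68.2892 − 29.7189 = 38.5703.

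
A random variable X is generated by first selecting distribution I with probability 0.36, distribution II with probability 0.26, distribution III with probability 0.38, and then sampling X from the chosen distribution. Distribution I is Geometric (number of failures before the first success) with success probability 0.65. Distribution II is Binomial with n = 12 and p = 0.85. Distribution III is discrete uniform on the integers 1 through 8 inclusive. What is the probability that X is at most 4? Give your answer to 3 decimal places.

0.548

Conditional on each component, P(X ≤ 4): I: 0.994748; II: 7.17012e-05; III: 0.5.
By total probability, P(X ≤ 4) = 0.36·0.994748 + 0.26·7.17012e-05 + 0.38·0.5 = 0.548128.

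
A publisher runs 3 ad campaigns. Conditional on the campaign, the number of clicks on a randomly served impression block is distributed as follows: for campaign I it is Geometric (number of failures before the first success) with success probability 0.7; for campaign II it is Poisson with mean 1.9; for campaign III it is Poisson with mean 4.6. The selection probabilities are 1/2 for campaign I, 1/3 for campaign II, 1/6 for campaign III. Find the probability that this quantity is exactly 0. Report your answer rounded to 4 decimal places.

Conditional on each campaign, P(X = 0): I: 0.7; II: 0.149569; III: 0.0100518.
By total probability, P(X = 0) = 0.5·0.7 + 0.333333·0.149569 + 0.166667·0.0100518 = 0.401532.

0.4015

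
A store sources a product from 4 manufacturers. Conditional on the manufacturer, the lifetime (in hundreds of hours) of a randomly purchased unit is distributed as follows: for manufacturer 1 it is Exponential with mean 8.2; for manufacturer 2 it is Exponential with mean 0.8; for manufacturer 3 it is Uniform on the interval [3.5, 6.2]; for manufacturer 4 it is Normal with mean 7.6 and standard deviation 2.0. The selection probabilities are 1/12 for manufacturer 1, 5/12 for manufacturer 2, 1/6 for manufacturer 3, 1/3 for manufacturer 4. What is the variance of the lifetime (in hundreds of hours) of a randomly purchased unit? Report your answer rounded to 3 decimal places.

Per component, 1: μ=8.2, E[X²]=134.48; 2: μ=0.8, E[X²]=1.28; 3: μ=4.85, E[X²]=24.13; 4: μ=7.6, E[X²]=61.76.
E[X] = 0.0833333·8.2 + 0.416667·0.8 + 0.166667·4.85 + 0.333333·7.6 = 4.35833.
E[X²] = 0.0833333·134.48 + 0.416667·1.28 + 0.166667·24.13 + 0.333333·61.76 = 36.3483.
Var(X) = E[X²] − (E[X])² = 36.3483 − 18.9951 = 17.3533.

17.353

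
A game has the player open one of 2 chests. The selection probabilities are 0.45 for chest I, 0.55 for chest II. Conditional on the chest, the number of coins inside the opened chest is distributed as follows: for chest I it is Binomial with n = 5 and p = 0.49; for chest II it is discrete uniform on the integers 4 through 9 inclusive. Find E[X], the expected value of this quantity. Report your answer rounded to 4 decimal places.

4.6775

Component means — I: 2.45; II: 6.5.
E[X] = 0.45·2.45 + 0.55·6.5 = 4.6775.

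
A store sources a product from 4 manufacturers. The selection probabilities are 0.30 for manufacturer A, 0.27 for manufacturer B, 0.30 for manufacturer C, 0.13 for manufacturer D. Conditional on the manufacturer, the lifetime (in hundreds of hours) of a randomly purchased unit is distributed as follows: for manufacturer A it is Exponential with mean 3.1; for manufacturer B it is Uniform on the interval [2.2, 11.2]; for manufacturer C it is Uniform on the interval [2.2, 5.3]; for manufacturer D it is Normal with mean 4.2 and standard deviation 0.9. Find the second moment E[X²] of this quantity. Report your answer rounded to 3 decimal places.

For each component E[X²] = Var + (mean)², giving A: 19.22; B: 51.64; C: 14.8633; D: 18.45.
Overall E[X²] = 0.3·19.22 + 0.27·51.64 + 0.3·14.8633 + 0.13·18.45 = 26.5663.

26.566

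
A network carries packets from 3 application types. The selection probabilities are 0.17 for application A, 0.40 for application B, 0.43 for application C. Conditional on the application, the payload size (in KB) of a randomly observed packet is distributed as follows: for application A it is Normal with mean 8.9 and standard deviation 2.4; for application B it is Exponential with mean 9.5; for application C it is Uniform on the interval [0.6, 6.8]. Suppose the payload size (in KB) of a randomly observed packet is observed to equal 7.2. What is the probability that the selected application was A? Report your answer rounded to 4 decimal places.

Likelihoods f(7.2 | ·): A: 0.129345; B: 0.0493318; C: 0.
Posterior ∝ prior × likelihood. Numerator for A: 0.17·0.129345 = 0.0219886.
Normalizing constant: 0.17·0.129345 + 0.4·0.0493318 + 0.43·0 = 0.0417213.
P(A | observation) = 0.0219886 / 0.0417213 = 0.527035.

0.5270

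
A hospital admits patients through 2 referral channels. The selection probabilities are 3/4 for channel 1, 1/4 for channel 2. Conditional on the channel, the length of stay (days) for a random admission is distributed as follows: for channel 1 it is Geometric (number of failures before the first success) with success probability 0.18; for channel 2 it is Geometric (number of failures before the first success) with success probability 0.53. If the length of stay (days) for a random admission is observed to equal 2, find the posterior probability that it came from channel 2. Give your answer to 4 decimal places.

Likelihoods P(X=2 | ·): 1: 0.121032; 2: 0.117077.
Posterior ∝ prior × likelihood. Numerator for 2: 0.25·0.117077 = 0.0292693.
Normalizing constant: 0.75·0.121032 + 0.25·0.117077 = 0.120043.
P(2 | observation) = 0.0292693 / 0.120043 = 0.243823.

0.2438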